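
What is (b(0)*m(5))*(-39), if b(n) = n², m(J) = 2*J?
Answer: 0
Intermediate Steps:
(b(0)*m(5))*(-39) = (0²*(2*5))*(-39) = (0*10)*(-39) = 0*(-39) = 0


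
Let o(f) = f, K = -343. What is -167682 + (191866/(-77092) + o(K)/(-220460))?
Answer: -712478907189511/4248925580 ≈ -1.6768e+5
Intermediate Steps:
-167682 + (191866/(-77092) + o(K)/(-220460)) = -167682 + (191866/(-77092) - 343/(-220460)) = -167682 + (191866*(-1/77092) - 343*(-1/220460)) = -167682 + (-95933/38546 + 343/220460) = -167682 - 10568083951/4248925580 = -712478907189511/4248925580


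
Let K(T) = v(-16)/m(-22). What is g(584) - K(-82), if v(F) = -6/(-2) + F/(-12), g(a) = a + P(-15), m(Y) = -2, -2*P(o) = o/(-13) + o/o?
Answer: 45637/78 ≈ 585.09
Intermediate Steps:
P(o) = -½ + o/26 (P(o) = -(o/(-13) + o/o)/2 = -(o*(-1/13) + 1)/2 = -(-o/13 + 1)/2 = -(1 - o/13)/2 = -½ + o/26)
g(a) = -14/13 + a (g(a) = a + (-½ + (1/26)*(-15)) = a + (-½ - 15/26) = a - 14/13 = -14/13 + a)
v(F) = 3 - F/12 (v(F) = -6*(-½) + F*(-1/12) = 3 - F/12)
K(T) = -13/6 (K(T) = (3 - 1/12*(-16))/(-2) = (3 + 4/3)*(-½) = (13/3)*(-½) = -13/6)
g(584) - K(-82) = (-14/13 + 584) - 1*(-13/6) = 7578/13 + 13/6 = 45637/78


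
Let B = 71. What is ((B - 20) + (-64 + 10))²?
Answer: 9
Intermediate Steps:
((B - 20) + (-64 + 10))² = ((71 - 20) + (-64 + 10))² = (51 - 54)² = (-3)² = 9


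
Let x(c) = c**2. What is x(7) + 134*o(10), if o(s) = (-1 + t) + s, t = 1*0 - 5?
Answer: 585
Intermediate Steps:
t = -5 (t = 0 - 5 = -5)
o(s) = -6 + s (o(s) = (-1 - 5) + s = -6 + s)
x(7) + 134*o(10) = 7**2 + 134*(-6 + 10) = 49 + 134*4 = 49 + 536 = 585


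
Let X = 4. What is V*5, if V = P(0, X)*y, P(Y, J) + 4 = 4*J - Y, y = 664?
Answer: 39840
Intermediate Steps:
P(Y, J) = -4 - Y + 4*J (P(Y, J) = -4 + (4*J - Y) = -4 + (-Y + 4*J) = -4 - Y + 4*J)
V = 7968 (V = (-4 - 1*0 + 4*4)*664 = (-4 + 0 + 16)*664 = 12*664 = 7968)
V*5 = 7968*5 = 39840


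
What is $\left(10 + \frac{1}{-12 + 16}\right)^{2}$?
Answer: $\frac{1681}{16} \approx 105.06$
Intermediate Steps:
$\left(10 + \frac{1}{-12 + 16}\right)^{2} = \left(10 + \frac{1}{4}\right)^{2} = \left(\frac{41}{4}\right)^{2} = \frac{1681}{16}$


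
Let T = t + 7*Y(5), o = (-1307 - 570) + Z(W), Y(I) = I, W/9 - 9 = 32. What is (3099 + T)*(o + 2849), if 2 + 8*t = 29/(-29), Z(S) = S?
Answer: 33617529/8 ≈ 4.2022e+6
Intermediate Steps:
W = 369 (W = 81 + 9*32 = 81 + 288 = 369)
t = -3/8 (t = -1/4 + (29/(-29))/8 = -1/4 + (29*(-1/29))/8 = -1/4 + (1/8)*(-1) = -1/4 - 1/8 = -3/8 ≈ -0.37500)
o = -1508 (o = (-1307 - 570) + 369 = -1877 + 369 = -1508)
T = 277/8 (T = -3/8 + 7*5 = -3/8 + 35 = 277/8 ≈ 34.625)
(3099 + T)*(o + 2849) = (3099 + 277/8)*(-1508 + 2849) = (25069/8)*1341 = 33617529/8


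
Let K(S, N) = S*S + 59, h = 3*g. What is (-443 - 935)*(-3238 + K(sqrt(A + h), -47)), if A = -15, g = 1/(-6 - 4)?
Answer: 22008727/5 ≈ 4.4017e+6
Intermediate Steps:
g = -1/10 (g = 1/(-10) = -1/10 ≈ -0.10000)
h = -3/10 (h = 3*(-1/10) = -3/10 ≈ -0.30000)
K(S, N) = 59 + S**2 (K(S, N) = S**2 + 59 = 59 + S**2)
(-443 - 935)*(-3238 + K(sqrt(A + h), -47)) = (-443 - 935)*(-3238 + (59 + (sqrt(-15 - 3/10))**2)) = -1378*(-3238 + (59 + (sqrt(-153/10))**2)) = -1378*(-3238 + (59 + (3*I*sqrt(170)/10)**2)) = -1378*(-3238 + (59 - 153/10)) = -1378*(-3238 + 437/10) = -1378*(-31943/10) = 22008727/5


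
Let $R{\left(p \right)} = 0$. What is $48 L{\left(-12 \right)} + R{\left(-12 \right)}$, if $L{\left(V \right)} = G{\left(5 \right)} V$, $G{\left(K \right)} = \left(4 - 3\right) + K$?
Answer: $-3456$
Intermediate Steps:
$G{\left(K \right)} = 1 + K$
$L{\left(V \right)} = 6 V$ ($L{\left(V \right)} = \left(1 + 5\right) V = 6 V$)
$48 L{\left(-12 \right)} + R{\left(-12 \right)} = 48 \cdot 6 \left(-12\right) + 0 = 48 \left(-72\right) + 0 = -3456 + 0 = -3456$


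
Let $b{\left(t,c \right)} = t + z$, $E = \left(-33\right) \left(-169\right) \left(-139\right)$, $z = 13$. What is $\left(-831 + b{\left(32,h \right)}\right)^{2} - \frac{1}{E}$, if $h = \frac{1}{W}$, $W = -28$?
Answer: $\frac{478917312589}{775203} \approx 6.178 \cdot 10^{5}$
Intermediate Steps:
$h = - \frac{1}{28}$ ($h = \frac{1}{-28} = - \frac{1}{28} \approx -0.035714$)
$E = -775203$ ($E = 5577 \left(-139\right) = -775203$)
$b{\left(t,c \right)} = 13 + t$ ($b{\left(t,c \right)} = t + 13 = 13 + t$)
$\left(-831 + b{\left(32,h \right)}\right)^{2} - \frac{1}{E} = \left(-831 + \left(13 + 32\right)\right)^{2} - \frac{1}{-775203} = \left(-831 + 45\right)^{2} - - \frac{1}{775203} = \left(-786\right)^{2} + \frac{1}{775203} = 617796 + \frac{1}{775203} = \frac{478917312589}{775203}$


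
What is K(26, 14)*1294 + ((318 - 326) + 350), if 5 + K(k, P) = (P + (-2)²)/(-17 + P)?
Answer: -13892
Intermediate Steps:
K(k, P) = -5 + (4 + P)/(-17 + P) (K(k, P) = -5 + (P + (-2)²)/(-17 + P) = -5 + (P + 4)/(-17 + P) = -5 + (4 + P)/(-17 + P))
K(26, 14)*1294 + ((318 - 326) + 350) = ((89 - 4*14)/(-17 + 14))*1294 + ((318 - 326) + 350) = ((89 - 56)/(-3))*1294 + (-8 + 350) = -⅓*33*1294 + 342 = -11*1294 + 342 = -14234 + 342 = -13892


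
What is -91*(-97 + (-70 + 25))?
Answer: 12922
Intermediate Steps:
-91*(-97 + (-70 + 25)) = -91*(-97 - 45) = -91*(-142) = 12922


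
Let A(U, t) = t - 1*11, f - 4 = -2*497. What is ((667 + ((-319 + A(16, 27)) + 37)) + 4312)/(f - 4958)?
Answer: -4713/5948 ≈ -0.79237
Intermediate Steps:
f = -990 (f = 4 - 2*497 = 4 - 994 = -990)
A(U, t) = -11 + t (A(U, t) = t - 11 = -11 + t)
((667 + ((-319 + A(16, 27)) + 37)) + 4312)/(f - 4958) = ((667 + ((-319 + (-11 + 27)) + 37)) + 4312)/(-990 - 4958) = ((667 + ((-319 + 16) + 37)) + 4312)/(-5948) = ((667 + (-303 + 37)) + 4312)*(-1/5948) = ((667 - 266) + 4312)*(-1/5948) = (401 + 4312)*(-1/5948) = 4713*(-1/5948) = -4713/5948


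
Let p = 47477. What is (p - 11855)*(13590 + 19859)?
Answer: 1191520278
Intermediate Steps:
(p - 11855)*(13590 + 19859) = (47477 - 11855)*(13590 + 19859) = 35622*33449 = 1191520278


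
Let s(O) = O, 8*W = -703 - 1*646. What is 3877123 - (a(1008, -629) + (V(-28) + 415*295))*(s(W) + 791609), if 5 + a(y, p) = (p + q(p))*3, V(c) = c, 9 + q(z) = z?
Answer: -750830627109/8 ≈ -9.3854e+10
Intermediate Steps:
q(z) = -9 + z
W = -1349/8 (W = (-703 - 1*646)/8 = (-703 - 646)/8 = (⅛)*(-1349) = -1349/8 ≈ -168.63)
a(y, p) = -32 + 6*p (a(y, p) = -5 + (p + (-9 + p))*3 = -5 + (-9 + 2*p)*3 = -5 + (-27 + 6*p) = -32 + 6*p)
3877123 - (a(1008, -629) + (V(-28) + 415*295))*(s(W) + 791609) = 3877123 - ((-32 + 6*(-629)) + (-28 + 415*295))*(-1349/8 + 791609) = 3877123 - ((-32 - 3774) + (-28 + 122425))*6331523/8 = 3877123 - (-3806 + 122397)*6331523/8 = 3877123 - 118591*6331523/8 = 3877123 - 1*750861644093/8 = 3877123 - 750861644093/8 = -750830627109/8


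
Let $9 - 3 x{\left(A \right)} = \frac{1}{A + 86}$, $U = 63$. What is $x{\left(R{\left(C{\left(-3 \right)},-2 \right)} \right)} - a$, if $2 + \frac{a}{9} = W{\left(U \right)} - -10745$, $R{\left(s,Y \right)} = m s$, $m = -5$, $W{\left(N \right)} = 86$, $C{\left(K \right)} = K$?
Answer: $- \frac{29529775}{303} \approx -97458.0$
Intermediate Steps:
$R{\left(s,Y \right)} = - 5 s$
$x{\left(A \right)} = 3 - \frac{1}{3 \left(86 + A\right)}$ ($x{\left(A \right)} = 3 - \frac{1}{3 \left(A + 86\right)} = 3 - \frac{1}{3 \left(86 + A\right)}$)
$a = 97461$ ($a = -18 + 9 \left(86 - -10745\right) = -18 + 9 \left(86 + 10745\right) = -18 + 9 \cdot 10831 = -18 + 97479 = 97461$)
$x{\left(R{\left(C{\left(-3 \right)},-2 \right)} \right)} - a = \frac{773 + 9 \left(\left(-5\right) \left(-3\right)\right)}{3 \left(86 - -15\right)} - 97461 = \frac{773 + 9 \cdot 15}{3 \left(86 + 15\right)} - 97461 = \frac{773 + 135}{3 \cdot 101} - 97461 = \frac{1}{3} \cdot \frac{1}{101} \cdot 908 - 97461 = \frac{908}{303} - 97461 = - \frac{29529775}{303}$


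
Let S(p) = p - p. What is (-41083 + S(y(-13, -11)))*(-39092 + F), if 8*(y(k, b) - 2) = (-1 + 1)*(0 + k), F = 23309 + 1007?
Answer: 607042408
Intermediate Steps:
F = 24316
y(k, b) = 2 (y(k, b) = 2 + ((-1 + 1)*(0 + k))/8 = 2 + (0*k)/8 = 2 + (⅛)*0 = 2 + 0 = 2)
S(p) = 0
(-41083 + S(y(-13, -11)))*(-39092 + F) = (-41083 + 0)*(-39092 + 24316) = -41083*(-14776) = 607042408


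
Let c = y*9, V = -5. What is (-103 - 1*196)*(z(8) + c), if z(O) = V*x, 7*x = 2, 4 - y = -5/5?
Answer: -91195/7 ≈ -13028.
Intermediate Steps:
y = 5 (y = 4 - (-5)/5 = 4 - 1*(-1) = 4 + 1 = 5)
x = 2/7 (x = (⅐)*2 = 2/7 ≈ 0.28571)
z(O) = -10/7 (z(O) = -5*2/7 = -10/7)
c = 45 (c = 5*9 = 45)
(-103 - 1*196)*(z(8) + c) = (-103 - 1*196)*(-10/7 + 45) = (-103 - 196)*(305/7) = -299*305/7 = -91195/7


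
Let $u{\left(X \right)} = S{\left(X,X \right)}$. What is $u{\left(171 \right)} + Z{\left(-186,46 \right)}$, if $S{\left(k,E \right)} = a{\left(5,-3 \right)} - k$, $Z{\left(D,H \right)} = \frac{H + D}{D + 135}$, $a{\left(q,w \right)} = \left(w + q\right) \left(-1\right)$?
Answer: $- \frac{8683}{51} \approx -170.25$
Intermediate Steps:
$a{\left(q,w \right)} = - q - w$ ($a{\left(q,w \right)} = \left(q + w\right) \left(-1\right) = - q - w$)
$Z{\left(D,H \right)} = \frac{D + H}{135 + D}$
$S{\left(k,E \right)} = -2 - k$ ($S{\left(k,E \right)} = \left(\left(-1\right) 5 - -3\right) - k = \left(-5 + 3\right) - k = -2 - k$)
$u{\left(X \right)} = -2 - X$
$u{\left(171 \right)} + Z{\left(-186,46 \right)} = \left(-2 - 171\right) + \frac{-186 + 46}{135 - 186} = \left(-2 - 171\right) + \frac{1}{-51} \left(-140\right) = -173 - - \frac{140}{51} = -173 + \frac{140}{51} = - \frac{8683}{51}$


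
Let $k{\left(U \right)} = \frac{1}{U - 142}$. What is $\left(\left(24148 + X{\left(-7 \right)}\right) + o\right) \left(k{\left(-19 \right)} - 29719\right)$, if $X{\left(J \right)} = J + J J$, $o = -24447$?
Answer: $\frac{1229683320}{161} \approx 7.6378 \cdot 10^{6}$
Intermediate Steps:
$k{\left(U \right)} = \frac{1}{-142 + U}$
$X{\left(J \right)} = J + J^{2}$
$\left(\left(24148 + X{\left(-7 \right)}\right) + o\right) \left(k{\left(-19 \right)} - 29719\right) = \left(\left(24148 - 7 \left(1 - 7\right)\right) - 24447\right) \left(\frac{1}{-142 - 19} - 29719\right) = \left(\left(24148 - -42\right) - 24447\right) \left(\frac{1}{-161} - 29719\right) = \left(\left(24148 + 42\right) - 24447\right) \left(- \frac{1}{161} - 29719\right) = \left(24190 - 24447\right) \left(- \frac{4784760}{161}\right) = \left(-257\right) \left(- \frac{4784760}{161}\right) = \frac{1229683320}{161}$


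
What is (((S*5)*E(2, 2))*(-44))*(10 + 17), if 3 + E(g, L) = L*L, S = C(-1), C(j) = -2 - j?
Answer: 5940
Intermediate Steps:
S = -1 (S = -2 - 1*(-1) = -2 + 1 = -1)
E(g, L) = -3 + L**2 (E(g, L) = -3 + L*L = -3 + L**2)
(((S*5)*E(2, 2))*(-44))*(10 + 17) = (((-1*5)*(-3 + 2**2))*(-44))*(10 + 17) = (-5*(-3 + 4)*(-44))*27 = (-5*1*(-44))*27 = -5*(-44)*27 = 220*27 = 5940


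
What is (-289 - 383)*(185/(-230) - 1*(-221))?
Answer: -3403344/23 ≈ -1.4797e+5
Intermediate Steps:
(-289 - 383)*(185/(-230) - 1*(-221)) = -672*(185*(-1/230) + 221) = -672*(-37/46 + 221) = -672*10129/46 = -3403344/23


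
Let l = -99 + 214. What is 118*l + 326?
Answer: 13896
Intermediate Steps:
l = 115
118*l + 326 = 118*115 + 326 = 13570 + 326 = 13896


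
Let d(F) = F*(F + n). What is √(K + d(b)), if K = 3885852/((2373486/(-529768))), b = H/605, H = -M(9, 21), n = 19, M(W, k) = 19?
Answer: 718*I*√96364774638527691/239326505 ≈ 931.31*I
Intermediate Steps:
H = -19 (H = -1*19 = -19)
b = -19/605 ≈ -0.031405
d(F) = F*(19 + F) (d(F) = F*(F + 19) = F*(19 + F))
K = -343100007056/395581 (K = 3885852/((2373486*(-1/529768))) = 3885852/(-1186743/264884) = 3885852*(-264884/1186743) = -343100007056/395581 ≈ -8.6733e+5)
√(K + d(b)) = √(-343100007056/395581 - 19*(19 - 19/605)/605) = √(-343100007056/395581 - 19/605*11476/605) = √(-343100007056/395581 - 218044/366025) = √(-125583266336735964/144792535525) = 718*I*√96364774638527691/239326505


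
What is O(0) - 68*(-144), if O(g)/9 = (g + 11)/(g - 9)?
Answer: 9781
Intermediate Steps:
O(g) = 9*(11 + g)/(-9 + g) (O(g) = 9*((g + 11)/(g - 9)) = 9*((11 + g)/(-9 + g)) = 9*(11 + g)/(-9 + g))
O(0) - 68*(-144) = 9*(11 + 0)/(-9 + 0) - 68*(-144) = 9*11/(-9) + 9792 = 9*(-⅑)*11 + 9792 = -11 + 9792 = 9781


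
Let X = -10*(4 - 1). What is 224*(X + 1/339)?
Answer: -2277856/339 ≈ -6719.3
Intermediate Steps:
X = -30 (X = -10*3 = -30)
224*(X + 1/339) = 224*(-30 + 1/339) = 224*(-10169/339) = -2277856/339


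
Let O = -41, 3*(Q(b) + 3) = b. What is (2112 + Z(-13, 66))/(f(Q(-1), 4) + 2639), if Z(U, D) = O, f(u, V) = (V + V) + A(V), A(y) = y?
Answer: 2071/2651 ≈ 0.78121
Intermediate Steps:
Q(b) = -3 + b/3
f(u, V) = 3*V (f(u, V) = (V + V) + V = 2*V + V = 3*V)
Z(U, D) = -41
(2112 + Z(-13, 66))/(f(Q(-1), 4) + 2639) = (2112 - 41)/(3*4 + 2639) = 2071/(12 + 2639) = 2071/2651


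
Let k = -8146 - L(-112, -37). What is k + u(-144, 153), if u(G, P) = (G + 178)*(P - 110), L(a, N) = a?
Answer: -6572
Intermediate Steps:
u(G, P) = (-110 + P)*(178 + G) (u(G, P) = (178 + G)*(-110 + P) = (-110 + P)*(178 + G))
k = -8034 (k = -8146 - 1*(-112) = -8146 + 112 = -8034)
k + u(-144, 153) = -8034 + (-19580 - 110*(-144) + 178*153 - 144*153) = -8034 + (-19580 + 15840 + 27234 - 22032) = -8034 + 1462 = -6572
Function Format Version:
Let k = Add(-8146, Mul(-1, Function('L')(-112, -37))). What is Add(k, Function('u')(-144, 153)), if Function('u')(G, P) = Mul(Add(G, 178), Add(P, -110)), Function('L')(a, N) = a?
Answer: -6572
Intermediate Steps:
Function('u')(G, P) = Mul(Add(-110, P), Add(178, G)) (Function('u')(G, P) = Mul(Add(178, G), Add(-110, P)) = Mul(Add(-110, P), Add(178, G)))
k = -8034 (k = Add(-8146, Mul(-1, -112)) = Add(-8146, 112) = -8034)
Add(k, Function('u')(-144, 153)) = Add(-8034, Add(-19580, Mul(-110, -144), Mul(178, 153), Mul(-144, 153))) = Add(-8034, Add(-19580, 15840, 27234, -22032)) = Add(-8034, 1462) = -6572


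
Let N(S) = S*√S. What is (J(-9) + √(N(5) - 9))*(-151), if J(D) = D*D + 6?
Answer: -13137 - 151*√(-9 + 5*√5) ≈ -13360.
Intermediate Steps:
J(D) = 6 + D² (J(D) = D² + 6 = 6 + D²)
N(S) = S^(3/2)
(J(-9) + √(N(5) - 9))*(-151) = ((6 + (-9)²) + √(5^(3/2) - 9))*(-151) = ((6 + 81) + √(5*√5 - 9))*(-151) = (87 + √(-9 + 5*√5))*(-151) = -13137 - 151*√(-9 + 5*√5)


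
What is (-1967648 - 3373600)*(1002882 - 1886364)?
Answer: 4718896465536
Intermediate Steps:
(-1967648 - 3373600)*(1002882 - 1886364) = -5341248*(-883482) = 4718896465536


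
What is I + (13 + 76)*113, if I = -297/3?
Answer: 9958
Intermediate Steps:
I = -99 (I = -297*⅓ = -99)
I + (13 + 76)*113 = -99 + (13 + 76)*113 = -99 + 89*113 = -99 + 10057 = 9958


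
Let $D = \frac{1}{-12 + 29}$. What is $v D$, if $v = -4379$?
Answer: $- \frac{4379}{17} \approx -257.59$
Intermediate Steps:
$D = \frac{1}{17} \approx 0.058824$
$v D = \left(-4379\right) \frac{1}{17} = - \frac{4379}{17}$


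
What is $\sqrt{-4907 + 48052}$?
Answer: $\sqrt{43145} \approx 207.71$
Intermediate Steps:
$\sqrt{-4907 + 48052} = \sqrt{43145}$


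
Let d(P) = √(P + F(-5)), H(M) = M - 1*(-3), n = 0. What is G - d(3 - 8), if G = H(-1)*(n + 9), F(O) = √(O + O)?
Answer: 18 - √(-5 + I*√10) ≈ 17.323 - 2.3362*I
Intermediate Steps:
H(M) = 3 + M (H(M) = M + 3 = 3 + M)
F(O) = √2*√O (F(O) = √(2*O) = √2*√O)
G = 18 (G = (3 - 1)*(0 + 9) = 2*9 = 18)
d(P) = √(P + I*√10) (d(P) = √(P + √2*√(-5)) = √(P + √2*(I*√5)) = √(P + I*√10))
G - d(3 - 8) = 18 - √((3 - 8) + I*√10) = 18 - √(-5 + I*√10)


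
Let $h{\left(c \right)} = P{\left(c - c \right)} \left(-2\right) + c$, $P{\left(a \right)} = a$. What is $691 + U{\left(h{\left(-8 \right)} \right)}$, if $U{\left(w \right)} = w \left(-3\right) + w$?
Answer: $707$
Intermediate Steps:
$h{\left(c \right)} = c$ ($h{\left(c \right)} = \left(c - c\right) \left(-2\right) + c = 0 \left(-2\right) + c = 0 + c = c$)
$U{\left(w \right)} = - 2 w$ ($U{\left(w \right)} = - 3 w + w = - 2 w$)
$691 + U{\left(h{\left(-8 \right)} \right)} = 691 - -16 = 691 + 16 = 707$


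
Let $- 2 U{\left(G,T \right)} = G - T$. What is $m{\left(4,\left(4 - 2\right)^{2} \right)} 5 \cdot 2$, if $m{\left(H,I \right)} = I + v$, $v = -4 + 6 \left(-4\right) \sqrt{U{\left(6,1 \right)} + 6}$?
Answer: $- 120 \sqrt{14} \approx -449.0$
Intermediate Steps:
$U{\left(G,T \right)} = \frac{T}{2} - \frac{G}{2}$ ($U{\left(G,T \right)} = - \frac{G - T}{2} = \frac{T}{2} - \frac{G}{2}$)
$v = -4 - 12 \sqrt{14}$ ($v = -4 + 6 \left(-4\right) \sqrt{\left(\frac{1}{2} \cdot 1 - 3\right) + 6} = -4 - 24 \sqrt{\left(\frac{1}{2} - 3\right) + 6} = -4 - 24 \sqrt{- \frac{5}{2} + 6} = -4 - 24 \sqrt{\frac{7}{2}} = -4 - 24 \frac{\sqrt{14}}{2} = -4 - 12 \sqrt{14} \approx -48.9$)
$m{\left(H,I \right)} = -4 + I - 12 \sqrt{14}$ ($m{\left(H,I \right)} = I - \left(4 + 12 \sqrt{14}\right) = -4 + I - 12 \sqrt{14}$)
$m{\left(4,\left(4 - 2\right)^{2} \right)} 5 \cdot 2 = \left(-4 + \left(4 - 2\right)^{2} - 12 \sqrt{14}\right) 5 \cdot 2 = \left(-4 + 2^{2} - 12 \sqrt{14}\right) 5 \cdot 2 = \left(-4 + 4 - 12 \sqrt{14}\right) 5 \cdot 2 = - 12 \sqrt{14} \cdot 5 \cdot 2 = - 60 \sqrt{14} \cdot 2 = - 120 \sqrt{14}$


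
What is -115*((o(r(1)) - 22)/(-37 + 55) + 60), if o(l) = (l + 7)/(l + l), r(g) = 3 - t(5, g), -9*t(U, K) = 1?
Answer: -974855/144 ≈ -6769.8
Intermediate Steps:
t(U, K) = -⅑ (t(U, K) = -⅑*1 = -⅑)
r(g) = 28/9 (r(g) = 3 - 1*(-⅑) = 3 + ⅑ = 28/9)
o(l) = (7 + l)/(2*l) (o(l) = (7 + l)/((2*l)) = (7 + l)*(1/(2*l)) = (7 + l)/(2*l))
-115*((o(r(1)) - 22)/(-37 + 55) + 60) = -115*(((7 + 28/9)/(2*(28/9)) - 22)/(-37 + 55) + 60) = -115*(((½)*(9/28)*(91/9) - 22)/18 + 60) = -115*((13/8 - 22)*(1/18) + 60) = -115*(-163/8*1/18 + 60) = -115*(-163/144 + 60) = -115*8477/144 = -974855/144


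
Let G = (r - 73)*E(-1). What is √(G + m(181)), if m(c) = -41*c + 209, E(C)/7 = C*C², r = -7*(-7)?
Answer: 2*I*√1761 ≈ 83.929*I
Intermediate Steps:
r = 49
E(C) = 7*C³ (E(C) = 7*(C*C²) = 7*C³)
m(c) = 209 - 41*c
G = 168 (G = (49 - 73)*(7*(-1)³) = -168*(-1) = -24*(-7) = 168)
√(G + m(181)) = √(168 + (209 - 41*181)) = √(168 + (209 - 7421)) = √(168 - 7212) = √(-7044) = 2*I*√1761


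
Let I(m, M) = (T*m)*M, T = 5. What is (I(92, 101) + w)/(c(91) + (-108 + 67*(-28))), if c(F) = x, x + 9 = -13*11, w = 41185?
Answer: -29215/712 ≈ -41.032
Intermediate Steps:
I(m, M) = 5*M*m (I(m, M) = (5*m)*M = 5*M*m)
x = -152 (x = -9 - 13*11 = -9 - 143 = -152)
c(F) = -152
(I(92, 101) + w)/(c(91) + (-108 + 67*(-28))) = (5*101*92 + 41185)/(-152 + (-108 + 67*(-28))) = (46460 + 41185)/(-152 + (-108 - 1876)) = 87645/(-152 - 1984) = 87645/(-2136) = 87645*(-1/2136) = -29215/712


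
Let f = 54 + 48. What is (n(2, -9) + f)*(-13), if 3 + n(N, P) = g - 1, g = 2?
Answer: -1300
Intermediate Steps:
n(N, P) = -2 (n(N, P) = -3 + (2 - 1) = -3 + 1 = -2)
f = 102
(n(2, -9) + f)*(-13) = (-2 + 102)*(-13) = 100*(-13) = -1300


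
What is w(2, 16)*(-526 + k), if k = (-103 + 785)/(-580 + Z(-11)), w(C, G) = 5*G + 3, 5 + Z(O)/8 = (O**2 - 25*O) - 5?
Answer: -4974439/114 ≈ -43635.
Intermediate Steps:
Z(O) = -80 - 200*O + 8*O**2 (Z(O) = -40 + 8*((O**2 - 25*O) - 5) = -40 + 8*(-5 + O**2 - 25*O) = -40 + (-40 - 200*O + 8*O**2) = -80 - 200*O + 8*O**2)
w(C, G) = 3 + 5*G
k = 31/114 (k = (-103 + 785)/(-580 + (-80 - 200*(-11) + 8*(-11)**2)) = 682/(-580 + (-80 + 2200 + 8*121)) = 682/(-580 + (-80 + 2200 + 968)) = 682/(-580 + 3088) = 682/2508 = 682*(1/2508) = 31/114 ≈ 0.27193)
w(2, 16)*(-526 + k) = (3 + 5*16)*(-526 + 31/114) = (3 + 80)*(-59933/114) = 83*(-59933/114) = -4974439/114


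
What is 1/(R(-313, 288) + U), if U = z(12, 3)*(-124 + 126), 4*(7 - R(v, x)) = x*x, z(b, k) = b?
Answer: -1/20705 ≈ -4.8298e-5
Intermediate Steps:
R(v, x) = 7 - x²/4 (R(v, x) = 7 - x*x/4 = 7 - x²/4)
U = 24 (U = 12*(-124 + 126) = 12*2 = 24)
1/(R(-313, 288) + U) = 1/((7 - ¼*288²) + 24) = 1/((7 - ¼*82944) + 24) = 1/((7 - 20736) + 24) = 1/(-20729 + 24) = 1/(-20705) = -1/20705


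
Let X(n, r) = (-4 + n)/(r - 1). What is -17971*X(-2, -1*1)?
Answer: -53913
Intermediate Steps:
X(n, r) = (-4 + n)/(-1 + r)
-17971*X(-2, -1*1) = -17971*(-4 - 2)/(-1 - 1*1) = -17971*(-6)/(-1 - 1) = -17971*(-6)/(-2) = -(-17971)*(-6)/2 = -17971*3 = -53913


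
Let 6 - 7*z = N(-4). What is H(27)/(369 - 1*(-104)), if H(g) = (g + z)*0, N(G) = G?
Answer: 0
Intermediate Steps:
z = 10/7 (z = 6/7 - ⅐*(-4) = 6/7 + 4/7 = 10/7 ≈ 1.4286)
H(g) = 0 (H(g) = (g + 10/7)*0 = (10/7 + g)*0 = 0)
H(27)/(369 - 1*(-104)) = 0/(369 - 1*(-104)) = 0/(369 + 104) = 0/473 = 0*(1/473) = 0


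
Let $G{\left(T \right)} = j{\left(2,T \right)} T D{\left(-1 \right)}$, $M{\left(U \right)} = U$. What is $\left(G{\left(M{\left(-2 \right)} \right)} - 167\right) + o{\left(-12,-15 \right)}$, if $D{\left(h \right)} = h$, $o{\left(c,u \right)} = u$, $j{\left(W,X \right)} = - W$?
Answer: $-186$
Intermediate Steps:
$G{\left(T \right)} = 2 T$ ($G{\left(T \right)} = \left(-1\right) 2 T \left(-1\right) = - 2 T \left(-1\right) = 2 T$)
$\left(G{\left(M{\left(-2 \right)} \right)} - 167\right) + o{\left(-12,-15 \right)} = \left(2 \left(-2\right) - 167\right) - 15 = \left(-4 - 167\right) - 15 = -171 - 15 = -186$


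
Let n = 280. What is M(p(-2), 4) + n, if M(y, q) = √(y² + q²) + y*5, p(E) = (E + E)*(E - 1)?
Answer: 340 + 4*√10 ≈ 352.65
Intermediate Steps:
p(E) = 2*E*(-1 + E) (p(E) = (2*E)*(-1 + E) = 2*E*(-1 + E))
M(y, q) = √(q² + y²) + 5*y
M(p(-2), 4) + n = (√(4² + (2*(-2)*(-1 - 2))²) + 5*(2*(-2)*(-1 - 2))) + 280 = (√(16 + (2*(-2)*(-3))²) + 5*(2*(-2)*(-3))) + 280 = (√(16 + 12²) + 5*12) + 280 = (√(16 + 144) + 60) + 280 = (√160 + 60) + 280 = (4*√10 + 60) + 280 = (60 + 4*√10) + 280 = 340 + 4*√10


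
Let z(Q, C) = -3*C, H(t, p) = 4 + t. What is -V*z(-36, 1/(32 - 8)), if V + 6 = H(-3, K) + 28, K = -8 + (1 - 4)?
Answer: 23/8 ≈ 2.8750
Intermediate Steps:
K = -11 (K = -8 - 3 = -11)
V = 23 (V = -6 + ((4 - 3) + 28) = -6 + (1 + 28) = -6 + 29 = 23)
-V*z(-36, 1/(32 - 8)) = -23*(-3/(32 - 8)) = -23*(-3/24) = -23*(-3*1/24) = -23*(-1)/8 = -1*(-23/8) = 23/8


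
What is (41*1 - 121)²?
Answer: 6400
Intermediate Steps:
(41*1 - 121)² = (41 - 121)² = (-80)² = 6400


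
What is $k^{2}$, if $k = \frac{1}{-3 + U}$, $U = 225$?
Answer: $\frac{1}{49284} \approx 2.0291 \cdot 10^{-5}$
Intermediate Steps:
$k = \frac{1}{222}$ ($k = \frac{1}{-3 + 225} = \frac{1}{222} \approx 0.0045045$)
$k^{2} = \left(\frac{1}{222}\right)^{2} = \frac{1}{49284}$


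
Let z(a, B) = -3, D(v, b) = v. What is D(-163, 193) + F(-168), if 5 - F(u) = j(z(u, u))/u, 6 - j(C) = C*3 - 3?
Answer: -4421/28 ≈ -157.89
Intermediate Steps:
j(C) = 9 - 3*C (j(C) = 6 - (C*3 - 3) = 6 - (3*C - 3) = 6 - (-3 + 3*C) = 6 + (3 - 3*C) = 9 - 3*C)
F(u) = 5 - 18/u (F(u) = 5 - (9 - 3*(-3))/u = 5 - (9 + 9)/u = 5 - 18/u)
D(-163, 193) + F(-168) = -163 + (5 - 18/(-168)) = -163 + (5 - 18*(-1/168)) = -163 + (5 + 3/28) = -163 + 143/28 = -4421/28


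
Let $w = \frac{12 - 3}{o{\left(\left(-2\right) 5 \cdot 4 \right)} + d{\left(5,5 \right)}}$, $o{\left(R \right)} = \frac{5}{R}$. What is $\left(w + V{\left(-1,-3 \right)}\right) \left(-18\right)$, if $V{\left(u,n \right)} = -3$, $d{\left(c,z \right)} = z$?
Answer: $\frac{270}{13} \approx 20.769$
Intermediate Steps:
$w = \frac{24}{13}$ ($w = \frac{12 - 3}{\frac{5}{\left(-2\right) 5 \cdot 4} + 5} = \frac{9}{\frac{5}{\left(-10\right) 4} + 5} = \frac{9}{\frac{5}{-40} + 5} = \frac{9}{5 \left(- \frac{1}{40}\right) + 5} = \frac{9}{- \frac{1}{8} + 5} = \frac{9}{\frac{39}{8}} = 9 \cdot \frac{8}{39} = \frac{24}{13} \approx 1.8462$)
$\left(w + V{\left(-1,-3 \right)}\right) \left(-18\right) = \left(\frac{24}{13} - 3\right) \left(-18\right) = \left(- \frac{15}{13}\right) \left(-18\right) = \frac{270}{13}$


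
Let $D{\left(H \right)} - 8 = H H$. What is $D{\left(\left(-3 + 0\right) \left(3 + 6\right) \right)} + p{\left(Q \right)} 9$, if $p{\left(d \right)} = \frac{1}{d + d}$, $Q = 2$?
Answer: $\frac{2957}{4} \approx 739.25$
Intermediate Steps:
$D{\left(H \right)} = 8 + H^{2}$ ($D{\left(H \right)} = 8 + H H = 8 + H^{2}$)
$p{\left(d \right)} = \frac{1}{2 d}$
$D{\left(\left(-3 + 0\right) \left(3 + 6\right) \right)} + p{\left(Q \right)} 9 = \left(8 + \left(\left(-3 + 0\right) \left(3 + 6\right)\right)^{2}\right) + \frac{1}{2 \cdot 2} \cdot 9 = \left(8 + \left(\left(-3\right) 9\right)^{2}\right) + \frac{1}{2} \cdot \frac{1}{2} \cdot 9 = \left(8 + \left(-27\right)^{2}\right) + \frac{1}{4} \cdot 9 = \left(8 + 729\right) + \frac{9}{4} = 737 + \frac{9}{4} = \frac{2957}{4}$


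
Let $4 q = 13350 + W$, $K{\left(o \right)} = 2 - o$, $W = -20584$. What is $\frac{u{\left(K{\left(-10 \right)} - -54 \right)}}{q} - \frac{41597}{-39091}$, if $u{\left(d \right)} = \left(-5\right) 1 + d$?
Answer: $\frac{145687247}{141392147} \approx 1.0304$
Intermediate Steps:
$u{\left(d \right)} = -5 + d$
$q = - \frac{3617}{2}$ ($q = \frac{13350 - 20584}{4} = \frac{1}{4} \left(-7234\right) = - \frac{3617}{2} \approx -1808.5$)
$\frac{u{\left(K{\left(-10 \right)} - -54 \right)}}{q} - \frac{41597}{-39091} = \frac{-5 + \left(\left(2 - -10\right) - -54\right)}{- \frac{3617}{2}} - \frac{41597}{-39091} = \left(-5 + \left(\left(2 + 10\right) + 54\right)\right) \left(- \frac{2}{3617}\right) - - \frac{41597}{39091} = \left(-5 + \left(12 + 54\right)\right) \left(- \frac{2}{3617}\right) + \frac{41597}{39091} = \left(-5 + 66\right) \left(- \frac{2}{3617}\right) + \frac{41597}{39091} = 61 \left(- \frac{2}{3617}\right) + \frac{41597}{39091} = - \frac{122}{3617} + \frac{41597}{39091} = \frac{145687247}{141392147}$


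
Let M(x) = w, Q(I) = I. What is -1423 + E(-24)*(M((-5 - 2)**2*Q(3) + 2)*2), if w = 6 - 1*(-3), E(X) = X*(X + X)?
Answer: 19313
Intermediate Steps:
E(X) = 2*X**2 (E(X) = X*(2*X) = 2*X**2)
w = 9 (w = 6 + 3 = 9)
M(x) = 9
-1423 + E(-24)*(M((-5 - 2)**2*Q(3) + 2)*2) = -1423 + (2*(-24)**2)*(9*2) = -1423 + (2*576)*18 = -1423 + 1152*18 = -1423 + 20736 = 19313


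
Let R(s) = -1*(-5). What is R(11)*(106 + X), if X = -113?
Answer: -35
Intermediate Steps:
R(s) = 5
R(11)*(106 + X) = 5*(106 - 113) = 5*(-7) = -35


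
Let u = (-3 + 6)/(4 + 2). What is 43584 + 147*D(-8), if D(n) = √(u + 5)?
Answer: 43584 + 147*√22/2 ≈ 43929.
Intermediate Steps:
u = ½ (u = 3/6 = 3*(⅙) = ½ ≈ 0.50000)
D(n) = √22/2 (D(n) = √(½ + 5) = √(11/2) = √22/2)
43584 + 147*D(-8) = 43584 + 147*(√22/2) = 43584 + 147*√22/2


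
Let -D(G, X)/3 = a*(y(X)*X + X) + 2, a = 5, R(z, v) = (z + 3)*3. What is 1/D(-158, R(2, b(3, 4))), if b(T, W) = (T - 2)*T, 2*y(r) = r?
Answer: -2/3837 ≈ -0.00052124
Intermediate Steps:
y(r) = r/2
b(T, W) = T*(-2 + T) (b(T, W) = (-2 + T)*T = T*(-2 + T))
R(z, v) = 9 + 3*z (R(z, v) = (3 + z)*3 = 9 + 3*z)
D(G, X) = -6 - 15*X - 15*X²/2 (D(G, X) = -3*(5*((X/2)*X + X) + 2) = -3*(5*(X²/2 + X) + 2) = -3*(5*(X + X²/2) + 2) = -3*((5*X + 5*X²/2) + 2) = -3*(2 + 5*X + 5*X²/2) = -6 - 15*X - 15*X²/2)
1/D(-158, R(2, b(3, 4))) = 1/(-6 - 15*(9 + 3*2) - 15*(9 + 3*2)²/2) = 1/(-6 - 15*(9 + 6) - 15*(9 + 6)²/2) = 1/(-6 - 15*15 - 15/2*15²) = 1/(-6 - 225 - 15/2*225) = 1/(-6 - 225 - 3375/2) = 1/(-3837/2) = -2/3837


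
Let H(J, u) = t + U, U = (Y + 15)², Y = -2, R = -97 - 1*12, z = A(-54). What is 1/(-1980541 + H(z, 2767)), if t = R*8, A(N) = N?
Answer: -1/1981244 ≈ -5.0473e-7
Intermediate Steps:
z = -54
R = -109 (R = -97 - 12 = -109)
t = -872 (t = -109*8 = -872)
U = 169 (U = (-2 + 15)² = 13² = 169)
H(J, u) = -703 (H(J, u) = -872 + 169 = -703)
1/(-1980541 + H(z, 2767)) = 1/(-1980541 - 703) = 1/(-1981244) = -1/1981244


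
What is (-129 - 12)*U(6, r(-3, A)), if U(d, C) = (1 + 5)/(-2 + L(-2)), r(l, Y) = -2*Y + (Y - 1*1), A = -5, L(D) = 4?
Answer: -423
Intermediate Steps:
r(l, Y) = -1 - Y (r(l, Y) = -2*Y + (Y - 1) = -2*Y + (-1 + Y) = -1 - Y)
U(d, C) = 3 (U(d, C) = (1 + 5)/(-2 + 4) = 6/2 = 6*(½) = 3)
(-129 - 12)*U(6, r(-3, A)) = (-129 - 12)*3 = -141*3 = -423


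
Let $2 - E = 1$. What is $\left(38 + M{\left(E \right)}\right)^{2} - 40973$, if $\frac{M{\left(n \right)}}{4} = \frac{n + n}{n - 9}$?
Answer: $-39604$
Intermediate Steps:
$E = 1$ ($E = 2 - 1 = 1$)
$M{\left(n \right)} = \frac{8 n}{-9 + n}$ ($M{\left(n \right)} = 4 \frac{n + n}{n - 9} = 4 \frac{2 n}{-9 + n} = \frac{8 n}{-9 + n}$)
$\left(38 + M{\left(E \right)}\right)^{2} - 40973 = \left(38 + 8 \cdot 1 \frac{1}{-9 + 1}\right)^{2} - 40973 = \left(38 + 8 \cdot 1 \frac{1}{-8}\right)^{2} - 40973 = \left(38 + 8 \cdot 1 \left(- \frac{1}{8}\right)\right)^{2} - 40973 = \left(38 - 1\right)^{2} - 40973 = 37^{2} - 40973 = 1369 - 40973 = -39604$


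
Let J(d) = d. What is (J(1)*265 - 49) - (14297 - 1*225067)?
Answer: 210986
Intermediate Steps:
(J(1)*265 - 49) - (14297 - 1*225067) = (1*265 - 49) - (14297 - 1*225067) = (265 - 49) - (14297 - 225067) = 216 - 1*(-210770) = 216 + 210770 = 210986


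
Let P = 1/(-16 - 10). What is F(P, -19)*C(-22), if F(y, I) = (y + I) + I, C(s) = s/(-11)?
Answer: -989/13 ≈ -76.077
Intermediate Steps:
P = -1/26 (P = 1/(-26) = -1/26 ≈ -0.038462)
C(s) = -s/11 (C(s) = s*(-1/11) = -s/11)
F(y, I) = y + 2*I (F(y, I) = (I + y) + I = y + 2*I)
F(P, -19)*C(-22) = (-1/26 + 2*(-19))*(-1/11*(-22)) = (-1/26 - 38)*2 = -989/26*2 = -989/13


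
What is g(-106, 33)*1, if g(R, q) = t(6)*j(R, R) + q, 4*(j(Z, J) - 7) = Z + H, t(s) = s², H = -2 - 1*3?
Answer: -714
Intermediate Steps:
H = -5 (H = -2 - 3 = -5)
j(Z, J) = 23/4 + Z/4 (j(Z, J) = 7 + (Z - 5)/4 = 7 + (-5 + Z)/4 = 7 + (-5/4 + Z/4) = 23/4 + Z/4)
g(R, q) = 207 + q + 9*R (g(R, q) = 6²*(23/4 + R/4) + q = 36*(23/4 + R/4) + q = (207 + 9*R) + q = 207 + q + 9*R)
g(-106, 33)*1 = (207 + 33 + 9*(-106))*1 = (207 + 33 - 954)*1 = -714*1 = -714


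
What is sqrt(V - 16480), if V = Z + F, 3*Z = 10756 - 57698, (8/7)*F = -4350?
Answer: I*sqrt(1293609)/6 ≈ 189.56*I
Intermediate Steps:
F = -15225/4 (F = (7/8)*(-4350) = -15225/4 ≈ -3806.3)
Z = -46942/3 (Z = (10756 - 57698)/3 = (1/3)*(-46942) = -46942/3 ≈ -15647.)
V = -233443/12 (V = -46942/3 - 15225/4 = -233443/12 ≈ -19454.)
sqrt(V - 16480) = sqrt(-233443/12 - 16480) = sqrt(-431203/12) = I*sqrt(1293609)/6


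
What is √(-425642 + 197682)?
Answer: 2*I*√56990 ≈ 477.45*I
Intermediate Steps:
√(-425642 + 197682) = √(-227960) = 2*I*√56990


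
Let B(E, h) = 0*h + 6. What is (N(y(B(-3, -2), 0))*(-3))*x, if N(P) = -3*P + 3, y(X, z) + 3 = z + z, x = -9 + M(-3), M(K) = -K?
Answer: 216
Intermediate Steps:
B(E, h) = 6 (B(E, h) = 0 + 6 = 6)
x = -6 (x = -9 - 1*(-3) = -9 + 3 = -6)
y(X, z) = -3 + 2*z (y(X, z) = -3 + (z + z) = -3 + 2*z)
N(P) = 3 - 3*P
(N(y(B(-3, -2), 0))*(-3))*x = ((3 - 3*(-3 + 2*0))*(-3))*(-6) = ((3 - 3*(-3 + 0))*(-3))*(-6) = ((3 - 3*(-3))*(-3))*(-6) = ((3 + 9)*(-3))*(-6) = (12*(-3))*(-6) = -36*(-6) = 216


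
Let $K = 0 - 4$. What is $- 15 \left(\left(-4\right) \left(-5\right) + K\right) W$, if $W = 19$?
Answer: $-4560$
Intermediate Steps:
$K = -4$ ($K = 0 - 4 = -4$)
$- 15 \left(\left(-4\right) \left(-5\right) + K\right) W = - 15 \left(\left(-4\right) \left(-5\right) - 4\right) 19 = - 15 \left(20 - 4\right) 19 = \left(-15\right) 16 \cdot 19 = \left(-240\right) 19 = -4560$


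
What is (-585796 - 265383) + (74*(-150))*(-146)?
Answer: 769421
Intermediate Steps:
(-585796 - 265383) + (74*(-150))*(-146) = -851179 - 11100*(-146) = -851179 + 1620600 = 769421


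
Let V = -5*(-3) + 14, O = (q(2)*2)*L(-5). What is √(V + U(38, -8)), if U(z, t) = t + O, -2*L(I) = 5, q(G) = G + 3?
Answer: 2*I ≈ 2.0*I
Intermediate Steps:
q(G) = 3 + G
L(I) = -5/2 (L(I) = -½*5 = -5/2)
O = -25 (O = ((3 + 2)*2)*(-5/2) = (5*2)*(-5/2) = 10*(-5/2) = -25)
U(z, t) = -25 + t (U(z, t) = t - 25 = -25 + t)
V = 29 (V = 15 + 14 = 29)
√(V + U(38, -8)) = √(29 + (-25 - 8)) = √(29 - 33) = √(-4) = 2*I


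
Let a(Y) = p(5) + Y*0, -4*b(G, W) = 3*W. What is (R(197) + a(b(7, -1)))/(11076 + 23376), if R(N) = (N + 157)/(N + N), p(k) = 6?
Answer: 151/754116 ≈ 0.00020023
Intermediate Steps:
b(G, W) = -3*W/4
a(Y) = 6 (a(Y) = 6 + Y*0 = 6 + 0 = 6)
R(N) = (157 + N)/(2*N) (R(N) = (157 + N)/((2*N)) = (157 + N)*(1/(2*N)) = (157 + N)/(2*N))
(R(197) + a(b(7, -1)))/(11076 + 23376) = ((½)*(157 + 197)/197 + 6)/(11076 + 23376) = ((½)*(1/197)*354 + 6)/34452 = (177/197 + 6)*(1/34452) = (1359/197)*(1/34452) = 151/754116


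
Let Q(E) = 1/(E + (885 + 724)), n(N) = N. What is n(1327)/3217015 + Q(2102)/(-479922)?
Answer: 2363371232219/5729473288472130 ≈ 0.00041249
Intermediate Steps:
Q(E) = 1/(1609 + E) (Q(E) = 1/(E + 1609) = 1/(1609 + E))
n(1327)/3217015 + Q(2102)/(-479922) = 1327/3217015 + 1/((1609 + 2102)*(-479922)) = 1327*(1/3217015) - 1/479922/3711 = 1327/3217015 + (1/3711)*(-1/479922) = 1327/3217015 - 1/1780990542 = 2363371232219/5729473288472130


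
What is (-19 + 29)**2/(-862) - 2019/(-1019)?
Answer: 819239/439189 ≈ 1.8653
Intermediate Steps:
(-19 + 29)**2/(-862) - 2019/(-1019) = 10**2*(-1/862) - 2019*(-1/1019) = 100*(-1/862) + 2019/1019 = -50/431 + 2019/1019 = 819239/439189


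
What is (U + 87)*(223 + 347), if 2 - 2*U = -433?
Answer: 173565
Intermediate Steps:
U = 435/2 (U = 1 - 1/2*(-433) = 1 + 433/2 = 435/2 ≈ 217.50)
(U + 87)*(223 + 347) = (435/2 + 87)*(223 + 347) = (609/2)*570 = 173565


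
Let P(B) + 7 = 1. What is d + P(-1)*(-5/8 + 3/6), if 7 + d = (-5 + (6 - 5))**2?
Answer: 39/4 ≈ 9.7500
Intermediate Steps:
d = 9 (d = -7 + (-5 + (6 - 5))**2 = -7 + (-5 + 1)**2 = -7 + (-4)**2 = -7 + 16 = 9)
P(B) = -6 (P(B) = -7 + 1 = -6)
d + P(-1)*(-5/8 + 3/6) = 9 - 6*(-5/8 + 3/6) = 9 - 6*(-5*1/8 + 3*(1/6)) = 9 - 6*(-5/8 + 1/2) = 9 - 6*(-1/8) = 9 + 3/4 = 39/4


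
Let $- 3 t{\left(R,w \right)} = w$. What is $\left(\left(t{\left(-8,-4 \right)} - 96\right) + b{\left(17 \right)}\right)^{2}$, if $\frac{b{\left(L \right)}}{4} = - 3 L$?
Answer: $\frac{802816}{9} \approx 89202.0$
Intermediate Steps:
$b{\left(L \right)} = - 12 L$ ($b{\left(L \right)} = 4 \left(- 3 L\right) = - 12 L$)
$t{\left(R,w \right)} = - \frac{w}{3}$
$\left(\left(t{\left(-8,-4 \right)} - 96\right) + b{\left(17 \right)}\right)^{2} = \left(\left(\left(- \frac{1}{3}\right) \left(-4\right) - 96\right) - 204\right)^{2} = \left(\left(\frac{4}{3} - 96\right) - 204\right)^{2} = \left(- \frac{284}{3} - 204\right)^{2} = \left(- \frac{896}{3}\right)^{2} = \frac{802816}{9}$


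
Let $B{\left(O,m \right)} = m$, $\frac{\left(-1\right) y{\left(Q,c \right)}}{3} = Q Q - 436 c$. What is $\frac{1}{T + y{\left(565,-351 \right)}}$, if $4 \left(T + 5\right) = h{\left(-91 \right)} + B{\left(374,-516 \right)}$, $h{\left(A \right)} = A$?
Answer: $- \frac{4}{5667759} \approx -7.0575 \cdot 10^{-7}$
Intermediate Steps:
$y{\left(Q,c \right)} = - 3 Q^{2} + 1308 c$ ($y{\left(Q,c \right)} = - 3 \left(Q Q - 436 c\right) = - 3 \left(Q^{2} - 436 c\right) = - 3 Q^{2} + 1308 c$)
$T = - \frac{627}{4}$ ($T = -5 + \frac{-91 - 516}{4} = -5 + \frac{1}{4} \left(-607\right) = -5 - \frac{607}{4} = - \frac{627}{4} \approx -156.75$)
$\frac{1}{T + y{\left(565,-351 \right)}} = \frac{1}{- \frac{627}{4} + \left(- 3 \cdot 565^{2} + 1308 \left(-351\right)\right)} = \frac{1}{- \frac{627}{4} - 1416783} = \frac{1}{- \frac{5667759}{4}} = - \frac{4}{5667759}$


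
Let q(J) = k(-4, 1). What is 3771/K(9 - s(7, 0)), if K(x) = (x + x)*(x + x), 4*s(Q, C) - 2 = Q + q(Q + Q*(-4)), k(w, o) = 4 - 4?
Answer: 1676/81 ≈ 20.691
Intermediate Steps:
k(w, o) = 0
q(J) = 0
s(Q, C) = ½ + Q/4 (s(Q, C) = ½ + (Q + 0)/4 = ½ + Q/4)
K(x) = 4*x² (K(x) = (2*x)*(2*x) = 4*x²)
3771/K(9 - s(7, 0)) = 3771/((4*(9 - (½ + (¼)*7))²)) = 3771/((4*(9 - (½ + 7/4))²)) = 3771/((4*(9 - 1*9/4)²)) = 3771/((4*(9 - 9/4)²)) = 3771/((4*(27/4)²)) = 3771/((4*(729/16))) = 3771/(729/4) = 3771*(4/729) = 1676/81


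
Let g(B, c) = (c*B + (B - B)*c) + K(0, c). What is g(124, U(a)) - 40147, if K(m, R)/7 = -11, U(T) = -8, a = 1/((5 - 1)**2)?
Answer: -41216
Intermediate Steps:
a = 1/16 (a = 1/(4**2) = 1/16 ≈ 0.062500)
K(m, R) = -77 (K(m, R) = 7*(-11) = -77)
g(B, c) = -77 + B*c (g(B, c) = (c*B + (B - B)*c) - 77 = (B*c + 0*c) - 77 = (B*c + 0) - 77 = B*c - 77 = -77 + B*c)
g(124, U(a)) - 40147 = (-77 + 124*(-8)) - 40147 = (-77 - 992) - 40147 = -1069 - 40147 = -41216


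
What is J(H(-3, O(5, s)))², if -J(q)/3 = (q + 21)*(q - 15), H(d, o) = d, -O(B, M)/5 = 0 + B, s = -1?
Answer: 944784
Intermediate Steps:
O(B, M) = -5*B (O(B, M) = -5*(0 + B) = -5*B)
J(q) = -3*(-15 + q)*(21 + q) (J(q) = -3*(q + 21)*(q - 15) = -3*(21 + q)*(-15 + q) = -3*(-15 + q)*(21 + q))
J(H(-3, O(5, s)))² = (945 - 18*(-3) - 3*(-3)²)² = (945 + 54 - 3*9)² = (945 + 54 - 27)² = 972² = 944784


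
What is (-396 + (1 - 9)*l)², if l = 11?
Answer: 234256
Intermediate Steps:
(-396 + (1 - 9)*l)² = (-396 + (1 - 9)*11)² = (-396 - 8*11)² = (-396 - 88)² = (-484)² = 234256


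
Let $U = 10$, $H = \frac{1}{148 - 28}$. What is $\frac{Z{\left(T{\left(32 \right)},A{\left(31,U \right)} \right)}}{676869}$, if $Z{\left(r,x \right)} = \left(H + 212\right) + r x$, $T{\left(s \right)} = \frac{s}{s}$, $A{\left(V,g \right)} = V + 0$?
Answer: $\frac{29161}{81224280} \approx 0.00035902$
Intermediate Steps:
$H = \frac{1}{120} \approx 0.0083333$
$A{\left(V,g \right)} = V$
$T{\left(s \right)} = 1$
$Z{\left(r,x \right)} = \frac{25441}{120} + r x$ ($Z{\left(r,x \right)} = \left(\frac{1}{120} + 212\right) + r x = \frac{25441}{120} + r x$)
$\frac{Z{\left(T{\left(32 \right)},A{\left(31,U \right)} \right)}}{676869} = \frac{\frac{25441}{120} + 1 \cdot 31}{676869} = \left(\frac{25441}{120} + 31\right) \frac{1}{676869} = \frac{29161}{120} \cdot \frac{1}{676869} = \frac{29161}{81224280}$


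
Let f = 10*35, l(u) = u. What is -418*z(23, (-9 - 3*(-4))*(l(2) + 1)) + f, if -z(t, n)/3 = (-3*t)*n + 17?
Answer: -757066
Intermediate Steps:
z(t, n) = -51 + 9*n*t (z(t, n) = -3*((-3*t)*n + 17) = -3*(-3*n*t + 17) = -3*(17 - 3*n*t) = -51 + 9*n*t)
f = 350
-418*z(23, (-9 - 3*(-4))*(l(2) + 1)) + f = -418*(-51 + 9*((-9 - 3*(-4))*(2 + 1))*23) + 350 = -418*(-51 + 9*((-9 + 12)*3)*23) + 350 = -418*(-51 + 9*(3*3)*23) + 350 = -418*(-51 + 9*9*23) + 350 = -418*(-51 + 1863) + 350 = -418*1812 + 350 = -757416 + 350 = -757066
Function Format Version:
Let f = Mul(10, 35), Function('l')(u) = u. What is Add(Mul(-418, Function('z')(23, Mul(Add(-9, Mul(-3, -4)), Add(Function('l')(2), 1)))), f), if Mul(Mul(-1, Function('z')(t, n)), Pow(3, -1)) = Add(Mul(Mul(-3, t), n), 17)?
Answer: -757066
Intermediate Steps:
Function('z')(t, n) = Add(-51, Mul(9, n, t)) (Function('z')(t, n) = Mul(-3, Add(Mul(Mul(-3, t), n), 17)) = Mul(-3, Add(Mul(-3, n, t), 17)) = Mul(-3, Add(17, Mul(-3, n, t))) = Add(-51, Mul(9, n, t)))
f = 350
Add(Mul(-418, Function('z')(23, Mul(Add(-9, Mul(-3, -4)), Add(Function('l')(2), 1)))), f) = Add(Mul(-418, Add(-51, Mul(9, Mul(Add(-9, Mul(-3, -4)), Add(2, 1)), 23))), 350) = Add(Mul(-418, Add(-51, Mul(9, Mul(Add(-9, 12), 3), 23))), 350) = Add(Mul(-418, Add(-51, Mul(9, Mul(3, 3), 23))), 350) = Add(Mul(-418, Add(-51, Mul(9, 9, 23))), 350) = Add(Mul(-418, Add(-51, 1863)), 350) = Add(Mul(-418, 1812), 350) = Add(-757416, 350) = -757066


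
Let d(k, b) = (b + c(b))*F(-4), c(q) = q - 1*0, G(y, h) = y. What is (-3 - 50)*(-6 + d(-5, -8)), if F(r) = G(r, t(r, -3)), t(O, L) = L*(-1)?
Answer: -3074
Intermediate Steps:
t(O, L) = -L
F(r) = r
c(q) = q (c(q) = q + 0 = q)
d(k, b) = -8*b (d(k, b) = (b + b)*(-4) = (2*b)*(-4) = -8*b)
(-3 - 50)*(-6 + d(-5, -8)) = (-3 - 50)*(-6 - 8*(-8)) = -53*(-6 + 64) = -53*58 = -3074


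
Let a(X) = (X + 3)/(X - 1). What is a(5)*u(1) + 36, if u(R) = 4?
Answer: 44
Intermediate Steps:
a(X) = (3 + X)/(-1 + X)
a(5)*u(1) + 36 = ((3 + 5)/(-1 + 5))*4 + 36 = (8/4)*4 + 36 = ((¼)*8)*4 + 36 = 2*4 + 36 = 8 + 36 = 44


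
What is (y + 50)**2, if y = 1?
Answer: 2601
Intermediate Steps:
(y + 50)**2 = (1 + 50)**2 = 51**2 = 2601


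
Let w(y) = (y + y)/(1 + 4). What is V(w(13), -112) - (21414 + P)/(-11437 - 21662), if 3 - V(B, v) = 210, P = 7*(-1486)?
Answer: -6840481/33099 ≈ -206.67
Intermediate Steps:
w(y) = 2*y/5 (w(y) = (2*y)/5 = (2*y)*(⅕) = 2*y/5)
P = -10402
V(B, v) = -207 (V(B, v) = 3 - 1*210 = 3 - 210 = -207)
V(w(13), -112) - (21414 + P)/(-11437 - 21662) = -207 - (21414 - 10402)/(-11437 - 21662) = -207 - 11012/(-33099) = -207 - 11012*(-1)/33099 = -207 - 1*(-11012/33099) = -207 + 11012/33099 = -6840481/33099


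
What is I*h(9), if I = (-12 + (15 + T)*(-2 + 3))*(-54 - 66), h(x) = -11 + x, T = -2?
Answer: 240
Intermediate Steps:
I = -120 (I = (-12 + (15 - 2)*(-2 + 3))*(-54 - 66) = (-12 + 13*1)*(-120) = (-12 + 13)*(-120) = 1*(-120) = -120)
I*h(9) = -120*(-11 + 9) = -120*(-2) = 240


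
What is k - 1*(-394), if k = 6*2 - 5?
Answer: 401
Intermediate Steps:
k = 7 (k = 12 - 5 = 7)
k - 1*(-394) = 7 - 1*(-394) = 7 + 394 = 401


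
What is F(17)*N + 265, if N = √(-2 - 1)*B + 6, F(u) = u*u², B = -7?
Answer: 29743 - 34391*I*√3 ≈ 29743.0 - 59567.0*I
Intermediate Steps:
F(u) = u³
N = 6 - 7*I*√3 (N = √(-2 - 1)*(-7) + 6 = √(-3)*(-7) + 6 = (I*√3)*(-7) + 6 = -7*I*√3 + 6 = 6 - 7*I*√3 ≈ 6.0 - 12.124*I)
F(17)*N + 265 = 17³*(6 - 7*I*√3) + 265 = 4913*(6 - 7*I*√3) + 265 = (29478 - 34391*I*√3) + 265 = 29743 - 34391*I*√3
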